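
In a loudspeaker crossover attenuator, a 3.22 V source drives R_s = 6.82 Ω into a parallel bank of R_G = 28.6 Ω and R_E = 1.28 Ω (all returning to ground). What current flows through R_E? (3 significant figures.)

Equivalent of the parallel group: R_p = 1.225 Ω.
V_A by voltage divider: V_A = 3.22 × 1.225/(6.82 + 1.225) = 0.4904 V.
Branch current I = V_A/R_E = 0.4904/1.28 = 0.3831 A.
(Check via current divider: I_total = 0.4002 A; share G_k/ΣG = 0.9572 → same result.)

I ≈ 0.383 A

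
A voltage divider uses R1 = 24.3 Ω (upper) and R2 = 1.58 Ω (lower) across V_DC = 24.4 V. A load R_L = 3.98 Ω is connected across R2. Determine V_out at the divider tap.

V_out ≈ 1.09 V

First combine the lower leg with the load: R2 ‖ R_L = 1.131 Ω.
Then V_out = V_DC · R2'/(R1 + R2') = 24.4 × 1.131/25.43 = 1.085 V.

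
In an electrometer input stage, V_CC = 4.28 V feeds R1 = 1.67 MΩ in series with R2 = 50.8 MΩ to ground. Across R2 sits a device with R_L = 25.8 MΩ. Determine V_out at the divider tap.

First combine the lower leg with the load: R2 ‖ R_L = 17.11 MΩ.
Now apply the divider: V_out = 4.28 × 0.9111 = 3.899 V.

V_out ≈ 3.90 V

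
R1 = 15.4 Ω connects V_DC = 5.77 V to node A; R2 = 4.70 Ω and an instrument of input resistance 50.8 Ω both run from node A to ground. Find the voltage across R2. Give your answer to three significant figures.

V_out ≈ 1.26 V

R2 ‖ R_L = (4.70 × 50.8)/(4.70 + 50.8) = 4.302 Ω.
Voltage divider with the loaded lower leg: V_out = 5.77 × 4.302/(15.4 + 4.302) = 5.77 × 0.2184 = 1.260 V.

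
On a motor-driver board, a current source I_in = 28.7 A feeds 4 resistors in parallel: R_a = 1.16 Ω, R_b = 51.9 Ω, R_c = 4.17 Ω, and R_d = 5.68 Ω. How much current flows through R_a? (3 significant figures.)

I ≈ 19.1 A

Total conductance ΣG = 1/1.16 + 1/51.9 + 1/4.17 + 1/5.68 = 1.297 (units of 1/Ω).
R_a takes the fraction G_k/ΣG = 0.8621/1.297 = 0.6646, so I = 28.7 × 0.6646 = 19.07 A.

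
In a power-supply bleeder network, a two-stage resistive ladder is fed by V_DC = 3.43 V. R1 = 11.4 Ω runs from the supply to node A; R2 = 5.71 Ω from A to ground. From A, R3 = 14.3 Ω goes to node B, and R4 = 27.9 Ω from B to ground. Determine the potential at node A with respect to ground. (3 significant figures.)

Node A sees R2 in parallel with the series input of stage 2, R3 + R4 = 42.20 Ω.
R2 ‖ (R3+R4) = 5.029 Ω.
V_A = 3.43 × 5.029/(11.4 + 5.029) = 1.050 V.

V_A ≈ 1.05 V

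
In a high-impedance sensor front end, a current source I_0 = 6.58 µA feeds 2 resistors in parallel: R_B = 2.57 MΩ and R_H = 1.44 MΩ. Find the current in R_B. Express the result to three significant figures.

I ≈ 2.36 µA

With just two branches, the current splits inversely with resistance.
I(R_B) = 6.58 × 1.44/(2.57 + 1.44) = 6.58 × 0.3591 = 2.363 µA.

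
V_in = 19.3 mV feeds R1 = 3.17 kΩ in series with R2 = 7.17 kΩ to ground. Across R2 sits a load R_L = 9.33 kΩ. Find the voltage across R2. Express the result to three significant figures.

V_out ≈ 10.8 mV

R2 ‖ R_L = (7.17 × 9.33)/(7.17 + 9.33) = 4.054 kΩ.
Now apply the divider: V_out = 19.3 × 0.5612 = 10.83 mV.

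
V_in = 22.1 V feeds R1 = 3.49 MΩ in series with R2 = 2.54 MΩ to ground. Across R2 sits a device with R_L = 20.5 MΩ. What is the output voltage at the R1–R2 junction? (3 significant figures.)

V_out ≈ 8.69 V

R2 ‖ R_L = (2.54 × 20.5)/(2.54 + 20.5) = 2.260 MΩ.
Now apply the divider: V_out = 22.1 × 0.3930 = 8.686 V.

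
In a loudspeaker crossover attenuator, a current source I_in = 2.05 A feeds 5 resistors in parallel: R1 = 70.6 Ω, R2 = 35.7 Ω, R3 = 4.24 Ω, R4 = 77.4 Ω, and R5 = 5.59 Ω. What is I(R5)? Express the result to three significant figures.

I ≈ 0.781 A

Conductances: ΣG = 1/70.6 + 1/35.7 + 1/4.24 + 1/77.4 + 1/5.59 = 0.4698 (1/Ω).
By the current-divider rule, I = I_in · G_k/ΣG = 2.05 × 0.3808 = 0.7805 A.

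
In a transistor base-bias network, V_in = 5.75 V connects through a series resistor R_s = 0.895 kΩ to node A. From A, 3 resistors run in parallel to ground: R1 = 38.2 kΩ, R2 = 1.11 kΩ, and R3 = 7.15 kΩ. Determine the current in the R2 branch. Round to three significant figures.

Combine the parallel branches: R_p = (1/38.2 + 1/1.11 + 1/7.15)⁻¹ = 0.9373 kΩ.
V_A = 5.75 × 0.9373/1.832 = 2.941 V.
Branch current I = V_A/R2 = 2.941/1.11 = 2.650 mA.
(Check via current divider: I_total = 3.138 mA; share G_k/ΣG = 0.8444 → same result.)

I ≈ 2.65 mA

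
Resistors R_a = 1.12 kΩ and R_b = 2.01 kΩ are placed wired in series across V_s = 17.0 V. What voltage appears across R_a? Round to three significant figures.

V ≈ 6.08 V

ΣR = 1.12 + 2.01 = 3.130 kΩ.
By the voltage-divider rule, V = 17.0 × 1.120/3.130 = 6.083 V.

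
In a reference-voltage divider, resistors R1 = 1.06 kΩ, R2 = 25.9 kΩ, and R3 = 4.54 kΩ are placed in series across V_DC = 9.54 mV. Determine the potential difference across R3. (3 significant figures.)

V ≈ 1.37 mV

ΣR = 1.06 + 25.9 + 4.54 = 31.50 kΩ.
V = V_DC · R/ΣR = 9.54 × 0.1441 = 1.375 mV.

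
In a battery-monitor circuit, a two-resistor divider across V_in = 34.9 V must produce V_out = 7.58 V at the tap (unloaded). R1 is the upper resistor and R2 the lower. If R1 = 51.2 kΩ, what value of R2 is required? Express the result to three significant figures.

The divider ratio is R2/(R1+R2) = 7.58/34.9 = 0.2172.
R2 = R1 · 0.2172/(1 − 0.2172) = 14.21 kΩ.

R2 ≈ 14.2 kΩ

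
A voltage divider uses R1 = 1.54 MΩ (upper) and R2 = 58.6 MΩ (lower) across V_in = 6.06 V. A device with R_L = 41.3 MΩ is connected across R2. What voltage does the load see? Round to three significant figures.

V_out ≈ 5.70 V

The load sits in parallel with R2, giving an effective lower resistance R2' = R2·R_L/(R2+R_L) = 24.23 MΩ.
Now apply the divider: V_out = 6.06 × 0.9402 = 5.698 V.
(Unloaded it would be 5.90 V; the load pulls it down.)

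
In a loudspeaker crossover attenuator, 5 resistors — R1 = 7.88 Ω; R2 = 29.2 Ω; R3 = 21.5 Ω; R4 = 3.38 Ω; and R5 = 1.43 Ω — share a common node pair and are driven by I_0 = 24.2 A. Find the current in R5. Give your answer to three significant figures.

I ≈ 14.1 A

ΣG = 1/7.88 + 1/29.2 + 1/21.5 + 1/3.38 + 1/1.43 = 1.203.
By the current-divider rule, I = I_0 · G_k/ΣG = 24.2 × 0.5814 = 14.07 A.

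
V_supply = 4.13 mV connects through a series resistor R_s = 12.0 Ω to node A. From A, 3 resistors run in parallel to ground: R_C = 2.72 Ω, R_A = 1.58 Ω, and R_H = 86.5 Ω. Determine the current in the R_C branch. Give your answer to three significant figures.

I ≈ 0.116 mA

Parallel bank: R_p = 1/(1/2.72 + 1/1.58 + 1/86.5) = 0.9880 Ω.
V_A by voltage divider: V_A = 4.13 × 0.9880/(12.0 + 0.9880) = 0.3142 mV.
I(R_C) = V_A / R_C = 0.3142/2.72 = 0.1155 mA.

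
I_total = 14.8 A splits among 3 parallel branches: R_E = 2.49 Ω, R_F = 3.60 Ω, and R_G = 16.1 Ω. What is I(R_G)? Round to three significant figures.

I ≈ 1.24 A

Conductances: ΣG = 1/2.49 + 1/3.60 + 1/16.1 = 0.7415 (1/Ω).
R_G takes the fraction G_k/ΣG = 0.06211/0.7415 = 0.08377, so I = 14.8 × 0.08377 = 1.240 A.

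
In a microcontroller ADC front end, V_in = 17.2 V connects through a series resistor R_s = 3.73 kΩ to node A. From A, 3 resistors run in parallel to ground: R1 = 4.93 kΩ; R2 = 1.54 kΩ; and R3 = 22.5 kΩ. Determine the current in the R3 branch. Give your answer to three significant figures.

I ≈ 0.176 mA

Equivalent of the parallel group: R_p = 1.115 kΩ.
V_A = 17.2 × 1.115/4.845 = 3.959 V.
Branch current I = V_A/R3 = 3.959/22.5 = 0.1760 mA.
(Equivalently: I_total = 3.550 mA, then current-divider fraction G_k/ΣG = 0.04957.)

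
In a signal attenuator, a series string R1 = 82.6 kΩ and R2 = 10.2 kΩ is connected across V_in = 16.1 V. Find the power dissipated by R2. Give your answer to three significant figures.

Series current I = V_in/ΣR = 16.1/92.80 = 0.1735 mA.
P = I²R = 0.03010 × 10.2 = 0.3070 mW.

P ≈ 0.307 mW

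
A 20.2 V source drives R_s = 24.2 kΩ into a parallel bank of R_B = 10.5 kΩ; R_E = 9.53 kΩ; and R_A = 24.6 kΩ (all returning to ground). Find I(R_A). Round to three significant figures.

Combine the parallel branches: R_p = (1/10.5 + 1/9.53 + 1/24.6)⁻¹ = 4.152 kΩ.
Node voltage V_A = V_DC · R_p/(R_s + R_p) = 20.2 × 0.1465 = 2.958 V.
Branch current I = V_A/R_A = 2.958/24.6 = 0.1203 mA.

I ≈ 0.120 mA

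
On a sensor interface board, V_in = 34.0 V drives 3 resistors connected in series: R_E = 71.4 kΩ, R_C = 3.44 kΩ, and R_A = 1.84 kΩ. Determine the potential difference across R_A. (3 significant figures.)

V ≈ 0.816 V

Series total: ΣR = 71.4 + 3.44 + 1.84 = 76.68 kΩ.
By the voltage-divider rule, V = 34.0 × 1.840/76.68 = 0.8159 V.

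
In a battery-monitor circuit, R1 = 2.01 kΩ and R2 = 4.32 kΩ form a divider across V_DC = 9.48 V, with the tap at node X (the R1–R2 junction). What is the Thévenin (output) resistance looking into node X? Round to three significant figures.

R_th ≈ 1.37 kΩ

With V_DC suppressed (replaced by a short), R_th = R1 ‖ R2 = (2.010 × 4.32)/(2.010 + 4.32) = 1.372 kΩ.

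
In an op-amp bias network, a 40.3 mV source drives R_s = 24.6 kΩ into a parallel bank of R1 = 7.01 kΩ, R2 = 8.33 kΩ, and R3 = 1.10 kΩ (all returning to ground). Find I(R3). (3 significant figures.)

Parallel bank: R_p = 1/(1/7.01 + 1/8.33 + 1/1.10) = 0.8534 kΩ.
Node voltage V_A = V_DC · R_p/(R_s + R_p) = 40.3 × 0.03353 = 1.351 mV.
I(R3) = V_A / R3 = 1.351/1.10 = 1.228 µA.

I ≈ 1.23 µA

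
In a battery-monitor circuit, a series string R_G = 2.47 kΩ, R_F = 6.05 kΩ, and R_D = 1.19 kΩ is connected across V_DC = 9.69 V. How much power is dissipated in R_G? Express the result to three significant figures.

P ≈ 2.46 mW

Series current I = V_DC/ΣR = 9.69/9.710 = 0.9979 mA.
P(R_G) = I²·R_G = (0.9979)² × 2.47 = 2.460 mW.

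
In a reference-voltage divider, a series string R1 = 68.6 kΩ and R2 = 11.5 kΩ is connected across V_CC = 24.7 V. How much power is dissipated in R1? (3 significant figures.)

Series current I = V_CC/ΣR = 24.7/80.10 = 0.3084 mA.
V(R1) = I·R = 21.15 V; P = V·I = 21.15 × 0.3084 = 6.523 mW.

P ≈ 6.52 mW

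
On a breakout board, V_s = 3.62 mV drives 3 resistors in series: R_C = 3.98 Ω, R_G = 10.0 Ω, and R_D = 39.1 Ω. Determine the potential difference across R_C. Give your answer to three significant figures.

V ≈ 0.271 mV

Series total: ΣR = 3.98 + 10.0 + 39.1 = 53.08 Ω.
By the voltage-divider rule, V = 3.62 × 3.980/53.08 = 0.2714 mV.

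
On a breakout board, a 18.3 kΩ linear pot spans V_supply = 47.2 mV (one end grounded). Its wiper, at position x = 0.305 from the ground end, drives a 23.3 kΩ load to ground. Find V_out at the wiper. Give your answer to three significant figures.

V_out ≈ 12.3 mV

The pot divides into 12.72 kΩ above the wiper and 5.582 kΩ below.
(x·R_p) ‖ R_L = 4.503 kΩ.
Then V_out = V_supply · 4.503/(12.72 + 4.503) = 12.34 mV.
(Unloaded: V_out = x·V_supply = 14.4 mV.)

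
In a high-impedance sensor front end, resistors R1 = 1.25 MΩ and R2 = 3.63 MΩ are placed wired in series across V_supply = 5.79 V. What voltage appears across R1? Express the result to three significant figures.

Series total: ΣR = 1.25 + 3.63 = 4.880 MΩ.
V = V_supply · R/ΣR = 5.79 × 0.2561 = 1.483 V.

V ≈ 1.48 V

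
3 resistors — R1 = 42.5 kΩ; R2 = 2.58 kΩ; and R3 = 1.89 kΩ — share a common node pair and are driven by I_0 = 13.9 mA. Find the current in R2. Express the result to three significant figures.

ΣG = 1/42.5 + 1/2.58 + 1/1.89 = 0.9402.
By the current-divider rule, I = I_0 · G_k/ΣG = 13.9 × 0.4122 = 5.730 mA.

I ≈ 5.73 mA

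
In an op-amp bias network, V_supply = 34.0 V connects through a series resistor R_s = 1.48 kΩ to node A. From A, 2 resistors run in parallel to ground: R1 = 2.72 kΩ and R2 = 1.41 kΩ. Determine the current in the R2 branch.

Equivalent of the parallel group: R_p = 0.9286 kΩ.
V_A = 34.0 × 0.9286/2.409 = 13.11 V.
Branch current I = V_A/R2 = 13.11/1.41 = 9.297 mA.

I ≈ 9.30 mA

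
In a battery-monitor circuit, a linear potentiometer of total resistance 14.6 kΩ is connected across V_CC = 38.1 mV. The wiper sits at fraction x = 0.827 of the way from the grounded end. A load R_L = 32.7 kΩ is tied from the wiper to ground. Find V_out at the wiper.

V_out ≈ 29.6 mV

The pot divides into 2.526 kΩ above the wiper and 12.07 kΩ below.
R_L loads the lower segment: effective lower R = 8.818 kΩ.
V_out = 38.1 × 8.818/(2.526 + 8.818) = 29.62 mV.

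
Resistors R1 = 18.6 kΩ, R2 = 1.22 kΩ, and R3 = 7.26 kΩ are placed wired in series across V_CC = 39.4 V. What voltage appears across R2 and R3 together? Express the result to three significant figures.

Total series resistance ΣR = 18.6 + 1.22 + 7.26 = 27.08 kΩ.
R_{R2..R3} = 1.22 + 7.26 = 8.480 kΩ.
V = V_CC · R/ΣR = 39.4 × 0.3131 = 12.34 V.

V ≈ 12.3 V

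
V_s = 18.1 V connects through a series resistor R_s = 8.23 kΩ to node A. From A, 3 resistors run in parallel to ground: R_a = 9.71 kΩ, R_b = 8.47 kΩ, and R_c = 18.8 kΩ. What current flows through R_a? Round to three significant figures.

I ≈ 0.572 mA

Equivalent of the parallel group: R_p = 3.646 kΩ.
V_A = 18.1 × 3.646/11.88 = 5.557 V.
I(R_a) = V_A / R_a = 5.557/9.71 = 0.5723 mA.
(Check via current divider: I_total = 1.524 mA; share G_k/ΣG = 0.3755 → same result.)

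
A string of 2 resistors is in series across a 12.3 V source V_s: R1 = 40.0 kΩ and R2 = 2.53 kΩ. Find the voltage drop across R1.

Series total: ΣR = 40.0 + 2.53 = 42.53 kΩ.
By the voltage-divider rule, V = 12.3 × 40.00/42.53 = 11.57 V.

V ≈ 11.6 V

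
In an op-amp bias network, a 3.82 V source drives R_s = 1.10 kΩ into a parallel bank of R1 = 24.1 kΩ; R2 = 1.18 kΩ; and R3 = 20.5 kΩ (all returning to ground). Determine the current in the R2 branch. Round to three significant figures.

I ≈ 1.59 mA

Equivalent of the parallel group: R_p = 1.066 kΩ.
V_A by voltage divider: V_A = 3.82 × 1.066/(1.10 + 1.066) = 1.880 V.
Branch current I = V_A/R2 = 1.880/1.18 = 1.594 mA.
(Check via current divider: I_total = 1.763 mA; share G_k/ΣG = 0.9037 → same result.)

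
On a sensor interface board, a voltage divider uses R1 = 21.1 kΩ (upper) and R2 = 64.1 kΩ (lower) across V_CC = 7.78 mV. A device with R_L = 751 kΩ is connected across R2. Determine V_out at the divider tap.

The load sits in parallel with R2, giving an effective lower resistance R2' = R2·R_L/(R2+R_L) = 59.06 kΩ.
Then V_out = V_CC · R2'/(R1 + R2') = 7.78 × 59.06/80.16 = 5.732 mV.
(Unloaded it would be 5.85 mV; the load pulls it down.)

V_out ≈ 5.73 mV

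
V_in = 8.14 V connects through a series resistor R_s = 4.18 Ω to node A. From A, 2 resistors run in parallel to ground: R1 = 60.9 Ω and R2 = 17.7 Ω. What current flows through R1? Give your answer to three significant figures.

Parallel bank: R_p = 1/(1/60.9 + 1/17.7) = 13.71 Ω.
V_A = 8.14 × 13.71/17.89 = 6.239 V.
Branch current I = V_A/R1 = 6.239/60.9 = 0.1024 A.

I ≈ 0.102 A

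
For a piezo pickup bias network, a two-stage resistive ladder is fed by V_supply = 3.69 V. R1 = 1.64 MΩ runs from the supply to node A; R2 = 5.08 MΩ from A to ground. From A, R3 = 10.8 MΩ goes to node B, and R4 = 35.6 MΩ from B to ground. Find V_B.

Node A sees R2 in parallel with the series input of stage 2, R3 + R4 = 46.40 MΩ.
Effective lower resistance at A: R2 ‖ 46.40 = 4.579 MΩ.
V_A = 3.69 × 4.579/(1.64 + 4.579) = 2.717 V.
Then the unloaded second divider: V_B = V_A × R4/(R3+R4) = 2.717 × 0.7672 = 2.084 V.

V_B ≈ 2.08 V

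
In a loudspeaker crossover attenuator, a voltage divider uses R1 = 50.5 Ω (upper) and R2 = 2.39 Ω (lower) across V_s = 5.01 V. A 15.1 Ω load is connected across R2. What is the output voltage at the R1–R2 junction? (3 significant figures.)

V_out ≈ 0.197 V

First combine the lower leg with the load: R2 ‖ R_L = 2.063 Ω.
Voltage divider with the loaded lower leg: V_out = 5.01 × 2.063/(50.5 + 2.063) = 5.01 × 0.03926 = 0.1967 V.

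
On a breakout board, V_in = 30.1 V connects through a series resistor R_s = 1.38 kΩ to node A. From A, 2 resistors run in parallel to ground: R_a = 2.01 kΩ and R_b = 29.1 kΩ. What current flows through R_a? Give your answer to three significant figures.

Equivalent of the parallel group: R_p = 1.880 kΩ.
V_A = 30.1 × 1.880/3.260 = 17.36 V.
I(R_a) = V_A / R_a = 17.36/2.01 = 8.636 mA.

I ≈ 8.64 mA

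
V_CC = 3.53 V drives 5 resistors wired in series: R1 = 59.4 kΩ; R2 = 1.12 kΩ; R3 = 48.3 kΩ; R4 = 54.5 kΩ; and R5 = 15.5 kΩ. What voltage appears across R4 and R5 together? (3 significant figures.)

Total series resistance ΣR = 59.4 + 1.12 + 48.3 + 54.5 + 15.5 = 178.8 kΩ.
R_{R4..R5} = 54.5 + 15.5 = 70.00 kΩ.
By the voltage-divider rule, V = 3.53 × 70.00/178.8 = 1.382 V.

V ≈ 1.38 V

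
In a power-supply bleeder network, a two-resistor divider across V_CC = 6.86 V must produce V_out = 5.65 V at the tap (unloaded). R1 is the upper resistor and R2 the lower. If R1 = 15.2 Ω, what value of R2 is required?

R2 ≈ 71.0 Ω

The divider ratio is R2/(R1+R2) = 5.65/6.86 = 0.8236.
R2 = R1 · 0.8236/(1 − 0.8236) = 70.98 Ω.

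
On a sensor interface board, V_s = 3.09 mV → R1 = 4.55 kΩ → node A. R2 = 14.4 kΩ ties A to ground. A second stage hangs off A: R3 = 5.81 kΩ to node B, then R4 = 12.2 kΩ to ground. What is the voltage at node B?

V_B ≈ 1.33 mV

The second stage (R3 + R4 = 18.01 kΩ) loads node A in parallel with R2.
Effective lower resistance at A: R2 ‖ 18.01 = 8.002 kΩ.
So V_A = 3.09 × 0.6375 = 1.970 mV.
Stage 2 is unloaded, so V_B = V_A · R4/(R3+R4) = 1.970 × 12.2/18.01 = 1.334 mV.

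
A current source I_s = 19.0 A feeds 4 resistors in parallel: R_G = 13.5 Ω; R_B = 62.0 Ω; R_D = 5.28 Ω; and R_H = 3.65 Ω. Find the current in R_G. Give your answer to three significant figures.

Total conductance ΣG = 1/13.5 + 1/62.0 + 1/5.28 + 1/3.65 = 0.5536 (units of 1/Ω).
Current divider: I(R_G) = I_s · G_k/ΣG = 19.0 × (0.07407/0.5536) = 19.0 × 0.1338 = 2.542 A.

I ≈ 2.54 A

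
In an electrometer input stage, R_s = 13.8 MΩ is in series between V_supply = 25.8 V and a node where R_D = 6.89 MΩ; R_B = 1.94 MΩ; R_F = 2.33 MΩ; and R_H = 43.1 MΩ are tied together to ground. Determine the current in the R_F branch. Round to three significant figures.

Combine the parallel branches: R_p = (1/6.89 + 1/1.94 + 1/2.33 + 1/43.1)⁻¹ = 0.8985 MΩ.
Node voltage V_A = V_supply · R_p/(R_s + R_p) = 25.8 × 0.06113 = 1.577 V.
I(R_F) = V_A / R_F = 1.577/2.33 = 0.6769 µA.

I ≈ 0.677 µA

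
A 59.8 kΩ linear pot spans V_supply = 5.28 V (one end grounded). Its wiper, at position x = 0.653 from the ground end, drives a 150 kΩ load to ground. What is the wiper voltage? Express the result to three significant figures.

The pot divides into 20.75 kΩ above the wiper and 39.05 kΩ below.
(x·R_p) ‖ R_L = 30.98 kΩ.
V_out = 5.28 × 30.98/(20.75 + 30.98) = 3.162 V.
(Unloaded: V_out = x·V_supply = 3.45 V.)

V_out ≈ 3.16 V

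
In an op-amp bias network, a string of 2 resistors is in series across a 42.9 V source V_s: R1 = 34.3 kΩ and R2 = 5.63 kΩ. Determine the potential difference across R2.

ΣR = 34.3 + 5.63 = 39.93 kΩ.
V = V_s · R/ΣR = 42.9 × 0.1410 = 6.049 V.

V ≈ 6.05 V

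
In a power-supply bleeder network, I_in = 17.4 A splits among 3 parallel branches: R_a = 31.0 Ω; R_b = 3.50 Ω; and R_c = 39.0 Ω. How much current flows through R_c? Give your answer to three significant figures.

ΣG = 1/31.0 + 1/3.50 + 1/39.0 = 0.3436.
R_c takes the fraction G_k/ΣG = 0.02564/0.3436 = 0.07462, so I = 17.4 × 0.07462 = 1.298 A.

I ≈ 1.30 A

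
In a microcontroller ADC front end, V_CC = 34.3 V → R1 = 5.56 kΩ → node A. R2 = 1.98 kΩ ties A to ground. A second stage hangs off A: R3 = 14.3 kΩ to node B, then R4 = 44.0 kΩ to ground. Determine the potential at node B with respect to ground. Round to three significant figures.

Node A sees R2 in parallel with the series input of stage 2, R3 + R4 = 58.30 kΩ.
Effective lower resistance at A: R2 ‖ 58.30 = 1.915 kΩ.
First divider: V_A = V_CC · 1.915/(5.56 + 1.915) = 8.787 V.
Then the unloaded second divider: V_B = V_A × R4/(R3+R4) = 8.787 × 0.7547 = 6.632 V.

V_B ≈ 6.63 V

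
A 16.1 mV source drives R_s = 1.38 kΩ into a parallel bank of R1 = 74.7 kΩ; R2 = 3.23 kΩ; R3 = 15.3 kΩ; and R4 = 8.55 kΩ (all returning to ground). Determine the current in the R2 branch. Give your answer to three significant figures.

Parallel bank: R_p = 1/(1/74.7 + 1/3.23 + 1/15.3 + 1/8.55) = 1.979 kΩ.
V_A by voltage divider: V_A = 16.1 × 1.979/(1.38 + 1.979) = 9.486 mV.
I(R2) = V_A / R2 = 9.486/3.23 = 2.937 µA.

I ≈ 2.94 µA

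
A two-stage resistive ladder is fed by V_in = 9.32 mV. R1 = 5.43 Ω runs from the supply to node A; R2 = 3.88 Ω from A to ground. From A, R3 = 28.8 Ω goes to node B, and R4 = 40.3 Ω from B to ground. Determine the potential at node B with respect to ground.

V_B ≈ 2.19 mV

Looking into the second stage from A: R3 + R4 = 69.10 Ω appears in parallel with R2.
R2 ‖ (R3+R4) = 3.674 Ω.
First divider: V_A = V_in · 3.674/(5.43 + 3.674) = 3.761 mV.
V_B = V_A × 0.5832 = 2.193 mV.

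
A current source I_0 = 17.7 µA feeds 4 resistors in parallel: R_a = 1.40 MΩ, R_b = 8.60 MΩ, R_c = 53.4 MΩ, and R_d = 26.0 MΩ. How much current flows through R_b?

Total conductance ΣG = 1/1.40 + 1/8.60 + 1/53.4 + 1/26.0 = 0.8878 (units of 1/MΩ).
By the current-divider rule, I = I_0 · G_k/ΣG = 17.7 × 0.1310 = 2.318 µA.

I ≈ 2.32 µA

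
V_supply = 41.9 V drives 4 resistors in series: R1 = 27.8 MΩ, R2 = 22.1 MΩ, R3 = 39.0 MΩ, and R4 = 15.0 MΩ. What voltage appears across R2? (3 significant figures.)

Series total: ΣR = 27.8 + 22.1 + 39.0 + 15.0 = 103.9 MΩ.
By the voltage-divider rule, V = 41.9 × 22.10/103.9 = 8.912 V.

V ≈ 8.91 V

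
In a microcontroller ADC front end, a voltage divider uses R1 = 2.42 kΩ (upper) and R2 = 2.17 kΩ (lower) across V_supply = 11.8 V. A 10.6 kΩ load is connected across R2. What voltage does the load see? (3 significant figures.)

V_out ≈ 5.04 V

First combine the lower leg with the load: R2 ‖ R_L = 1.801 kΩ.
Then V_out = V_supply · R2'/(R1 + R2') = 11.8 × 1.801/4.221 = 5.035 V.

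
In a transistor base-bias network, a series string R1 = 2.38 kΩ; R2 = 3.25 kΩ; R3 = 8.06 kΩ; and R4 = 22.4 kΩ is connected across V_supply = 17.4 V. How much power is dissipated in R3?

P ≈ 1.87 mW

Series current I = V_supply/ΣR = 17.4/36.09 = 0.4821 mA.
P(R3) = I²·R3 = (0.4821)² × 8.06 = 1.874 mW.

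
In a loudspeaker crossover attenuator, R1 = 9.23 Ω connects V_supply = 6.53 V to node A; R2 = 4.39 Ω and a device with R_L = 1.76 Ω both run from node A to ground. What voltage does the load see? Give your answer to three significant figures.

V_out ≈ 0.782 V

The load sits in parallel with R2, giving an effective lower resistance R2' = R2·R_L/(R2+R_L) = 1.256 Ω.
Now apply the divider: V_out = 6.53 × 0.1198 = 0.7823 V.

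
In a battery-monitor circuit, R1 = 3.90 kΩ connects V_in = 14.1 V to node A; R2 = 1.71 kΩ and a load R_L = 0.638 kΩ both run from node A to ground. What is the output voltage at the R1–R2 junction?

V_out ≈ 1.50 V

First combine the lower leg with the load: R2 ‖ R_L = 0.4646 kΩ.
Now apply the divider: V_out = 14.1 × 0.1065 = 1.501 V.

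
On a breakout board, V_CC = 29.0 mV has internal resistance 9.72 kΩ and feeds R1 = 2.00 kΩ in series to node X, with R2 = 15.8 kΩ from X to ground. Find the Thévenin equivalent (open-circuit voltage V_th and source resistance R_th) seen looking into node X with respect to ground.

R1' = 9.72 + 2.00 = 11.72 kΩ (source resistance + R1).
With X open, the divider is unloaded: V_th = 29.0 × 15.8/27.52 = 16.65 mV.
With V_CC suppressed (replaced by a short), R_th = R1' ‖ R2 = (11.72 × 15.8)/(11.72 + 15.8) = 6.729 kΩ.

V_th ≈ 16.6 mV, R_th ≈ 6.73 kΩ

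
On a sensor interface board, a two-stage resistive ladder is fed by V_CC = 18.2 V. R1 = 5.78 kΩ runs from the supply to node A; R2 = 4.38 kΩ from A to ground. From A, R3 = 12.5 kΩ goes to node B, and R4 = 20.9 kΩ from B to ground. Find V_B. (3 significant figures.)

V_B ≈ 4.57 V

The second stage (R3 + R4 = 33.40 kΩ) loads node A in parallel with R2.
R2 ‖ (R3+R4) = 3.872 kΩ.
V_A = 18.2 × 3.872/(5.78 + 3.872) = 7.301 V.
Then the unloaded second divider: V_B = V_A × R4/(R3+R4) = 7.301 × 0.6257 = 4.569 V.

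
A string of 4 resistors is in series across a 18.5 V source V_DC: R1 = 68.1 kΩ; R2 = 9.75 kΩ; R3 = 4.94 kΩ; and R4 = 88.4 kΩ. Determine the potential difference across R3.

V ≈ 0.534 V

Total series resistance ΣR = 68.1 + 9.75 + 4.94 + 88.4 = 171.2 kΩ.
By the voltage-divider rule, V = 18.5 × 4.940/171.2 = 0.5339 V.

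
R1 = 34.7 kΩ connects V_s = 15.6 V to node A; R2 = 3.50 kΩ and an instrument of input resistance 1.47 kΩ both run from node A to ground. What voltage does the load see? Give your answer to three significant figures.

V_out ≈ 0.452 V

R2 ‖ R_L = (3.50 × 1.47)/(3.50 + 1.47) = 1.035 kΩ.
Then V_out = V_s · R2'/(R1 + R2') = 15.6 × 1.035/35.74 = 0.4519 V.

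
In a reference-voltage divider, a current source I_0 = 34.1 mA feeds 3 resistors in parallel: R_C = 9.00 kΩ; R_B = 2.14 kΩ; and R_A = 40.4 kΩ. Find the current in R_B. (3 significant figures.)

Total conductance ΣG = 1/9.00 + 1/2.14 + 1/40.4 = 0.6032 (units of 1/kΩ).
By the current-divider rule, I = I_0 · G_k/ΣG = 34.1 × 0.7747 = 26.42 mA.

I ≈ 26.4 mA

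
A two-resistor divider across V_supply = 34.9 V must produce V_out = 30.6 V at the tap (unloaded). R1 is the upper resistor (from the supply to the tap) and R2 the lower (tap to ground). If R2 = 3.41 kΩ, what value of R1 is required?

Required fraction k = V_out/V_supply = 0.8768.
So R1 = R2 · (V_supply/V_out − 1) = 3.41 × (34.9/30.6 − 1) = 3.41 × 0.1405 = 0.4792 kΩ.

R1 ≈ 0.479 kΩ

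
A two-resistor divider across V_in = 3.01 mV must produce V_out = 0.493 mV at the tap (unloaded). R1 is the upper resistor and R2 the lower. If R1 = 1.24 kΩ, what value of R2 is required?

R2 ≈ 0.243 kΩ

The divider ratio is R2/(R1+R2) = 0.493/3.01 = 0.1638.
R2 = R1 · 0.1638/(1 − 0.1638) = 0.2429 kΩ.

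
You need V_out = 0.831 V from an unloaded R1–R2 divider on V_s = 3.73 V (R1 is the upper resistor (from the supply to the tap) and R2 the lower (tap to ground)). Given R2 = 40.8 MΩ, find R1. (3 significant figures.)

Required fraction k = V_out/V_s = 0.2228.
Rearranging, R1 = R2·(1−k)/k = 40.8 × 3.489 = 142.3 MΩ.

R1 ≈ 142 MΩ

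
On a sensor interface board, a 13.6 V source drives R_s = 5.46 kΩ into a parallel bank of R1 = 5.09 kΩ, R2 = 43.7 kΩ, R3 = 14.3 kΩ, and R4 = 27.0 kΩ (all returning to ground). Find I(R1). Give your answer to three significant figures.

I ≈ 0.961 mA

Equivalent of the parallel group: R_p = 3.065 kΩ.
Node voltage V_A = V_supply · R_p/(R_s + R_p) = 13.6 × 0.3595 = 4.889 V.
I(R1) = V_A / R1 = 4.889/5.09 = 0.9605 mA.
(Equivalently: I_total = 1.595 mA, then current-divider fraction G_k/ΣG = 0.6021.)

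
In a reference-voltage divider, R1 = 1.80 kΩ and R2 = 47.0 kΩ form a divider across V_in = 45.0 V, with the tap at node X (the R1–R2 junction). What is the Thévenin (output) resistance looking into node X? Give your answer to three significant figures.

Looking into X with the source shorted: R_th = R1·R2/(R1+R2) = 1.800 × 47.0/48.80 = 1.734 kΩ.

R_th ≈ 1.73 kΩ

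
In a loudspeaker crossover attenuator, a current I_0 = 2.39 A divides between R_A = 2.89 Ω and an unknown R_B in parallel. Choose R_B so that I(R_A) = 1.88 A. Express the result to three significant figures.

R_B ≈ 10.7 Ω

Two-branch current divider: I_A = I_0 · R_B/(R_A + R_B).
1.88/2.39 = R_B/(R_A + R_B) → R_B = R_A · (0.7866)/(1 − 0.7866) = 2.89 × 3.686 = 10.65 Ω.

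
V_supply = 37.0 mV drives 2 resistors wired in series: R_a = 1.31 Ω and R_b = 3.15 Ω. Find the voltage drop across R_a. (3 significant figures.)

V ≈ 10.9 mV

Total series resistance ΣR = 1.31 + 3.15 = 4.460 Ω.
V = V_supply · R/ΣR = 37.0 × 0.2937 = 10.87 mV.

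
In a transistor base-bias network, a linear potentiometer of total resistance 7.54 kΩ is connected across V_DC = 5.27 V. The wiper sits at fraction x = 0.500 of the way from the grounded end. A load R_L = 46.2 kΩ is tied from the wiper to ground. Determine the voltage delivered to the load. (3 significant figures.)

The pot divides into 3.770 kΩ above the wiper and 3.770 kΩ below.
(x·R_p) ‖ R_L = 3.486 kΩ.
Then V_out = V_DC · 3.486/(3.770 + 3.486) = 2.532 V.

V_out ≈ 2.53 V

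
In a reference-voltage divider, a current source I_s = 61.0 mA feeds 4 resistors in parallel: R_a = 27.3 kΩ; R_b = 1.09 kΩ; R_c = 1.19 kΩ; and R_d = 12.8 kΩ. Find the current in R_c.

I ≈ 27.4 mA

ΣG = 1/27.3 + 1/1.09 + 1/1.19 + 1/12.8 = 1.873.
Current divider: I(R_c) = I_s · G_k/ΣG = 61.0 × (0.8403/1.873) = 61.0 × 0.4488 = 27.38 mA.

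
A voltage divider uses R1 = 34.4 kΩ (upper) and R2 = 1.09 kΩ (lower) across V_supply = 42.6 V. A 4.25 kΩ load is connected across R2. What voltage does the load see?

V_out ≈ 1.05 V

R2 ‖ R_L = (1.09 × 4.25)/(1.09 + 4.25) = 0.8675 kΩ.
Then V_out = V_supply · R2'/(R1 + R2') = 42.6 × 0.8675/35.27 = 1.048 V.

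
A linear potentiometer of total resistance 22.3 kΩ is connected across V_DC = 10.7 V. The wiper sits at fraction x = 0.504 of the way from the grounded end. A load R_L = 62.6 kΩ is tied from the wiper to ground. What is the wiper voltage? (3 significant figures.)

V_out ≈ 4.95 V

Split the track: R_lower = x·R_p = 11.24 kΩ, R_upper = (1−x)·R_p = 11.06 kΩ.
(x·R_p) ‖ R_L = 9.528 kΩ.
Then V_out = V_DC · 9.528/(11.06 + 9.528) = 4.952 V.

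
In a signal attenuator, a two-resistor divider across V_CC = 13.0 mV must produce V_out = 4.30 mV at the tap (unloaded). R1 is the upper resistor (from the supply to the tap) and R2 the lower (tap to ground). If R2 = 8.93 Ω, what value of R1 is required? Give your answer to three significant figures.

Required fraction k = V_out/V_CC = 0.3308.
R1 = R2·(1/k − 1) = 8.93 × 2.023 = 18.07 Ω.

R1 ≈ 18.1 Ω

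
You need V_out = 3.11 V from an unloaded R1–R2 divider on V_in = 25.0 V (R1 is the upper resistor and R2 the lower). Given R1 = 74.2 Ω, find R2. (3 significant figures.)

R2 ≈ 10.5 Ω

The divider ratio is R2/(R1+R2) = 3.11/25.0 = 0.1244.
So R2 = R1 · V_out/(V_in − V_out) = 74.2 × 3.11/(25.0 − 3.11) = 74.2 × 0.1421 = 10.54 Ω.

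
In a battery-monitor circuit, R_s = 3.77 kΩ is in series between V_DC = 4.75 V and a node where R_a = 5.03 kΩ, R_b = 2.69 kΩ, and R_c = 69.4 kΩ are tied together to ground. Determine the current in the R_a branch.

Combine the parallel branches: R_p = (1/5.03 + 1/2.69 + 1/69.4)⁻¹ = 1.710 kΩ.
V_A = 4.75 × 1.710/5.480 = 1.482 V.
I(R_a) = V_A / R_a = 1.482/5.03 = 0.2946 mA.

I ≈ 0.295 mA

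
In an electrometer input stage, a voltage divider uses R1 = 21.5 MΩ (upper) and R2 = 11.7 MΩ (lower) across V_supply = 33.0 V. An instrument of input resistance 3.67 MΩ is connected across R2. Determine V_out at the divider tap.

First combine the lower leg with the load: R2 ‖ R_L = 2.794 MΩ.
Voltage divider with the loaded lower leg: V_out = 33.0 × 2.794/(21.5 + 2.794) = 33.0 × 0.1150 = 3.795 V.

V_out ≈ 3.79 V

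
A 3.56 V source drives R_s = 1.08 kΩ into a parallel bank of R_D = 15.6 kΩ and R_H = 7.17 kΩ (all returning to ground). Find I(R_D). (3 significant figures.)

I ≈ 0.187 mA

Combine the parallel branches: R_p = (1/15.6 + 1/7.17)⁻¹ = 4.912 kΩ.
V_A by voltage divider: V_A = 3.56 × 4.912/(1.08 + 4.912) = 2.918 V.
Branch current I = V_A/R_D = 2.918/15.6 = 0.1871 mA.
(Equivalently: I_total = 0.5941 mA, then current-divider fraction G_k/ΣG = 0.3149.)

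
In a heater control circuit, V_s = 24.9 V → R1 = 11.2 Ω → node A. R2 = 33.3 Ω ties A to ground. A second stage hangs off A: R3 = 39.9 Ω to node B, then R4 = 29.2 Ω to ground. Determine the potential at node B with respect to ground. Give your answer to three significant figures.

Looking into the second stage from A: R3 + R4 = 69.10 Ω appears in parallel with R2.
R2 ‖ (R3+R4) = 22.47 Ω.
V_A = 24.9 × 22.47/(11.2 + 22.47) = 16.62 V.
Then the unloaded second divider: V_B = V_A × R4/(R3+R4) = 16.62 × 0.4226 = 7.022 V.

V_B ≈ 7.02 V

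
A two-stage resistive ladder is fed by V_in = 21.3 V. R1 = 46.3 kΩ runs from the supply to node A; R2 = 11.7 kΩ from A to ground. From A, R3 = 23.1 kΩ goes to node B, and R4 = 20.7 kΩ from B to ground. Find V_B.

Node A sees R2 in parallel with the series input of stage 2, R3 + R4 = 43.80 kΩ.
R2 ‖ (R3+R4) = 9.234 kΩ.
So V_A = 21.3 × 0.1663 = 3.542 V.
Then the unloaded second divider: V_B = V_A × R4/(R3+R4) = 3.542 × 0.4726 = 1.674 V.

V_B ≈ 1.67 V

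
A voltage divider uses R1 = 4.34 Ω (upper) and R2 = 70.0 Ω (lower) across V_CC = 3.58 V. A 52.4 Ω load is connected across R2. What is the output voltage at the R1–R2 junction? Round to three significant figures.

The load sits in parallel with R2, giving an effective lower resistance R2' = R2·R_L/(R2+R_L) = 29.97 Ω.
Voltage divider with the loaded lower leg: V_out = 3.58 × 29.97/(4.34 + 29.97) = 3.58 × 0.8735 = 3.127 V.

V_out ≈ 3.13 V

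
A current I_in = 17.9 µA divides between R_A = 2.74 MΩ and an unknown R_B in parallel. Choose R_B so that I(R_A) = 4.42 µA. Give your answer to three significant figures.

In a two-way split, I_A/I_in = R_B/(R_A + R_B).
4.42/17.9 = R_B/(R_A + R_B) → R_B = R_A · (0.2469)/(1 − 0.2469) = 2.74 × 0.3279 = 0.8984 MΩ.

R_B ≈ 0.898 MΩ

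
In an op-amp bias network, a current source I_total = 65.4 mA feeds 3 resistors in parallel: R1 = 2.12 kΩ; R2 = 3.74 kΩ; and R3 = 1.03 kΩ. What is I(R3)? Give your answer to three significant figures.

Conductances: ΣG = 1/2.12 + 1/3.74 + 1/1.03 = 1.710 (1/kΩ).
Current divider: I(R3) = I_total · G_k/ΣG = 65.4 × (0.9709/1.710) = 65.4 × 0.5678 = 37.13 mA.

I ≈ 37.1 mA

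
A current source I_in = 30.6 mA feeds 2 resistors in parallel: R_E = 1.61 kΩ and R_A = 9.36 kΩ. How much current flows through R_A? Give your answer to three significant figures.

With just two branches, the current splits inversely with resistance.
I(R_A) = 30.6 × 1.61/(1.61 + 9.36) = 30.6 × 0.1468 = 4.491 mA.

I ≈ 4.49 mA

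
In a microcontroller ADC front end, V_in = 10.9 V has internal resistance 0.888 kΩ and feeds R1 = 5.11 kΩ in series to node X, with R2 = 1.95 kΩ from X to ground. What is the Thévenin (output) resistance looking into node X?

R_th ≈ 1.47 kΩ

R1' = 0.888 + 5.11 = 5.998 kΩ (source resistance + R1).
With V_in suppressed (replaced by a short), R_th = R1' ‖ R2 = (5.998 × 1.95)/(5.998 + 1.95) = 1.472 kΩ.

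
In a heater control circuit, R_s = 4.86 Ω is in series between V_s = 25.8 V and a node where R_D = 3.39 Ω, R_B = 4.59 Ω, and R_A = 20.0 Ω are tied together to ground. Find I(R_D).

Equivalent of the parallel group: R_p = 1.777 Ω.
Node voltage V_A = V_s · R_p/(R_s + R_p) = 25.8 × 0.2677 = 6.907 V.
I(R_D) = V_A / R_D = 6.907/3.39 = 2.037 A.

I ≈ 2.04 A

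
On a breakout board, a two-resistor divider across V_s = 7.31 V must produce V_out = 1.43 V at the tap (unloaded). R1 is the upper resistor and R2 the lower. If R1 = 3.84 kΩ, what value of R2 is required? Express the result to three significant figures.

Required fraction k = V_out/V_s = 0.1956.
R2 = R1 · 0.1956/(1 − 0.1956) = 0.9339 kΩ.

R2 ≈ 0.934 kΩ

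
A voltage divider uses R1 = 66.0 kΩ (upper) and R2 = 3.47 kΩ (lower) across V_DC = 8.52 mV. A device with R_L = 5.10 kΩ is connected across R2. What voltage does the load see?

V_out ≈ 0.258 mV

R2 ‖ R_L = (3.47 × 5.10)/(3.47 + 5.10) = 2.065 kΩ.
Now apply the divider: V_out = 8.52 × 0.03034 = 0.2585 mV.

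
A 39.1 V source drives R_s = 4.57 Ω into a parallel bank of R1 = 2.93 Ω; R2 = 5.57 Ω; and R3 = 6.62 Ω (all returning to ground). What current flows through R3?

I ≈ 1.45 A

Equivalent of the parallel group: R_p = 1.488 Ω.
V_A = 39.1 × 1.488/6.058 = 9.606 V.
I(R3) = V_A / R3 = 9.606/6.62 = 1.451 A.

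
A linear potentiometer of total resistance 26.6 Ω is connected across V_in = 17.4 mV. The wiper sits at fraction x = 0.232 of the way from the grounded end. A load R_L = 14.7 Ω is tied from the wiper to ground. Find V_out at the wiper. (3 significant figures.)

The pot divides into 20.43 Ω above the wiper and 6.171 Ω below.
Lower segment in parallel with the load: 6.171 ‖ 14.7 = 4.346 Ω.
V_out = 17.4 × 4.346/(20.43 + 4.346) = 3.053 mV.

V_out ≈ 3.05 mV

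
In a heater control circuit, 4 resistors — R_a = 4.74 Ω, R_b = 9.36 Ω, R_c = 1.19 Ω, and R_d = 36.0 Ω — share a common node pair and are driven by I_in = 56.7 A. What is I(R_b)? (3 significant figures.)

I ≈ 5.11 A

ΣG = 1/4.74 + 1/9.36 + 1/1.19 + 1/36.0 = 1.186.
Current divider: I(R_b) = I_in · G_k/ΣG = 56.7 × (0.1068/1.186) = 56.7 × 0.09009 = 5.108 A.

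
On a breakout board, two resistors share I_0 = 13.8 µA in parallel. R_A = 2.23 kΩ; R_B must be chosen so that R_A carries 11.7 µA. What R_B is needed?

The fraction through R_A equals R_B/(R_A+R_B).
With f = 0.8478, R_B = R_A · f/(1−f) = 2.23 × 5.571 = 12.42 kΩ.

R_B ≈ 12.4 kΩ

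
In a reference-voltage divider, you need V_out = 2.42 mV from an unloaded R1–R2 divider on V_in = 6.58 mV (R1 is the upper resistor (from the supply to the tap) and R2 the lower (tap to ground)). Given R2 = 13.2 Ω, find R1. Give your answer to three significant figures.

R1 ≈ 22.7 Ω

Required fraction k = V_out/V_in = 0.3678.
Rearranging, R1 = R2·(1−k)/k = 13.2 × 1.719 = 22.69 Ω.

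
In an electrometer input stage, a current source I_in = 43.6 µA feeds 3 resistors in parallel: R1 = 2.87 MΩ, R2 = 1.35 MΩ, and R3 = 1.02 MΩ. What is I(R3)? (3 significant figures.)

ΣG = 1/2.87 + 1/1.35 + 1/1.02 = 2.070.
R3 takes the fraction G_k/ΣG = 0.9804/2.070 = 0.4737, so I = 43.6 × 0.4737 = 20.65 µA.

I ≈ 20.7 µA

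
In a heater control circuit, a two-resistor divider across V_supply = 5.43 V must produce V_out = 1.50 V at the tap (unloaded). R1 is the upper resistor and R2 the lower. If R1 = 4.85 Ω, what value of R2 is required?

R2 ≈ 1.85 Ω

Required fraction k = V_out/V_supply = 0.2762.
R2 = R1 · 0.2762/(1 − 0.2762) = 1.851 Ω.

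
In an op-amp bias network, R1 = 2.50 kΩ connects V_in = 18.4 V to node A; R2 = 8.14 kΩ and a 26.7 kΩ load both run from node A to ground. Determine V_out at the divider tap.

R2 ‖ R_L = (8.14 × 26.7)/(8.14 + 26.7) = 6.238 kΩ.
Voltage divider with the loaded lower leg: V_out = 18.4 × 6.238/(2.50 + 6.238) = 18.4 × 0.7139 = 13.14 V.
(Unloaded it would be 14.1 V; the load pulls it down.)

V_out ≈ 13.1 V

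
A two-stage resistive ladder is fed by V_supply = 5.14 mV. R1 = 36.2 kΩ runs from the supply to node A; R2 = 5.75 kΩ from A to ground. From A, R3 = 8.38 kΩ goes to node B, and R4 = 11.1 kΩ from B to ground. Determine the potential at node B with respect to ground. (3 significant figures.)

Node A sees R2 in parallel with the series input of stage 2, R3 + R4 = 19.48 kΩ.
R2 ‖ (R3+R4) = 4.440 kΩ.
V_A = 5.14 × 4.440/(36.2 + 4.440) = 0.5615 mV.
Then the unloaded second divider: V_B = V_A × R4/(R3+R4) = 0.5615 × 0.5698 = 0.3200 mV.

V_B ≈ 0.320 mV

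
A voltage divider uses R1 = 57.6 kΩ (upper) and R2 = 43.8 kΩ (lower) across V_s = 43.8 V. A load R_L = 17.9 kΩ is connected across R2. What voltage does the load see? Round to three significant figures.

R2 ‖ R_L = (43.8 × 17.9)/(43.8 + 17.9) = 12.71 kΩ.
Voltage divider with the loaded lower leg: V_out = 43.8 × 12.71/(57.6 + 12.71) = 43.8 × 0.1807 = 7.916 V.
(Unloaded it would be 18.9 V; the load pulls it down.)

V_out ≈ 7.92 V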